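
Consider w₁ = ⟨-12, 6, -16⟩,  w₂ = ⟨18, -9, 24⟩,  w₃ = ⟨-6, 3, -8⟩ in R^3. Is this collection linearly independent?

Place the vectors as rows of a 3×3 matrix and reduce to echelon form.
The reduction yields 1 nonzero row, so the rank is 1.
Since rank 1 < 3, the set is linearly dependent.

linearly dependent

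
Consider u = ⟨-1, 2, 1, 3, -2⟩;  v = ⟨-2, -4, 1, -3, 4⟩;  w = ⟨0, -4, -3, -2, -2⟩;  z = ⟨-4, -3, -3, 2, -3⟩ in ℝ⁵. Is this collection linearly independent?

Row-reduce the matrix whose columns are u, v, w, z.
The reduction yields 4 nonzero rows, so the rank is 4.
Since rank = 4 (the number of vectors), the set is linearly independent.

linearly independent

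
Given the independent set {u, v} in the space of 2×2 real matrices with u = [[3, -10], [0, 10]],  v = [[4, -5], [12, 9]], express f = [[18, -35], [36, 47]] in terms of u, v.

Identify each element with its coordinate vector in ℝ⁴ via {E₁₁, E₁₂, E₂₁, E₂₂}.
Since u, v are independent, the coefficients expressing f are uniquely determined by a linear system.
Back-substitution yields (c₁, c₂) = (2, 3).

f = 2u + 3v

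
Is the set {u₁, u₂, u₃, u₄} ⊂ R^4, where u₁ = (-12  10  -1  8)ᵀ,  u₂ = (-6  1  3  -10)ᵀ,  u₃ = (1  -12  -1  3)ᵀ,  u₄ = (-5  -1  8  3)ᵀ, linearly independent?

linearly independent

Place the vectors as rows of a 4×4 matrix and reduce to echelon form.
The reduction yields 4 nonzero rows, so the rank is 4.
Since rank = 4 (the number of vectors), the set is linearly independent.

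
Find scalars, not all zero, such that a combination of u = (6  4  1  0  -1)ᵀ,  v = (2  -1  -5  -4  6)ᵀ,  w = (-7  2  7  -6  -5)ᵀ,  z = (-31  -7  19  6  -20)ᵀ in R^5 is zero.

3u + 3v - w + z = 0

Row-reduce the matrix with u, v, w, z as columns; the null space gives the coefficients.
The free variable yields coefficients (3, 3, -1, 1) (any nonzero multiple also works).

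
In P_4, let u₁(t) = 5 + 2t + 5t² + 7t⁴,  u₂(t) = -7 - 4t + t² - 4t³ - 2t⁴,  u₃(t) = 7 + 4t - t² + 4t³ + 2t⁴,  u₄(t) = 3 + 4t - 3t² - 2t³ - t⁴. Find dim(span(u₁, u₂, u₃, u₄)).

Pass to coordinate vectors with respect to the basis {1, t, …, t⁴}.
Apply Gaussian elimination to the matrix whose rows are u₁, u₂, u₃, u₄.
Reduction leaves 3 leading entries, giving rank 3.

3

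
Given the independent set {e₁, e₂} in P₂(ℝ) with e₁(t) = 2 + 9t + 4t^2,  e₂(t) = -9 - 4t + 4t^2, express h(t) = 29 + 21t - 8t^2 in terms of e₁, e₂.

Work in coordinates with respect to the standard basis {1, t, t^2}.
Write h = a₁e₁ + a₂e₂ and equate components.
The system has the unique solution (a₁, a₂) = (1, -3).

h = e₁ - 3e₂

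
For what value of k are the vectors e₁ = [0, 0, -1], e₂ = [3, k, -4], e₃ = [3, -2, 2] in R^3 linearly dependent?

k = -2

Dependence holds iff the 3×3 matrix [e₁ e₂ e₃] is singular.
The determinant works out to 3*k + 6.
Solving 3*k + 6 = 0 yields k = -2.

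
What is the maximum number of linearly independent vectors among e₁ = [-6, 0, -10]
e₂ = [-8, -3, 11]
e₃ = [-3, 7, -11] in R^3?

3

Row-reduce the 3×3 matrix with these as rows.
The echelon form has 3 nonzero rows, so the rank is 3.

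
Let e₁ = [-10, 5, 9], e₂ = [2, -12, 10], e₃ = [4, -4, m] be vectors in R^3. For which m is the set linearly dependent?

m = -16/11

The set is linearly dependent precisely when det[e₁; e₂; e₃] = 0.
Cofactor expansion gives det = 110*m + 160.
Setting this to zero gives m = -16/11.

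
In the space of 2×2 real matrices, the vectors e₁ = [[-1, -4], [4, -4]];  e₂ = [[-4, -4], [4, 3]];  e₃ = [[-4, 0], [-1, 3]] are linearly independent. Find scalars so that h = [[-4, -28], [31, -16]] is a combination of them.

h = 4e₁ + 3e₂ - 3e₃

Identify each element with its coordinate vector in ℝ⁴ via {E₁₁, E₁₂, E₂₁, E₂₂}.
Set up the augmented matrix [e₁ | e₂ | e₃ | h] and row-reduce.
Row-reducing the augmented matrix gives the unique coefficients (α₁, α₂, α₃) = (4, 3, -3).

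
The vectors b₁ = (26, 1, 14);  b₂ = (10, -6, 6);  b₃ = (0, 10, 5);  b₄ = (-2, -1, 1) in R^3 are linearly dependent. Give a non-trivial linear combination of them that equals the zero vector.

Set up α₁b₁ + … + α₄b₄ = 0 and solve the homogeneous system.
A generator of the null space is (1, -2, -1, 3).

b₁ - 2b₂ - b₃ + 3b₄ = 0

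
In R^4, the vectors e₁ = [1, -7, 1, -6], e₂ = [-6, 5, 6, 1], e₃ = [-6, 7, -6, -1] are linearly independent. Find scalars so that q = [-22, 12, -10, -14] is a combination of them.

Solve the system with e₁, e₂, e₃ as columns and q as the right-hand side.
Back-substitution yields (α₁, α₂, α₃) = (2, 1, 3).

q = 2e₁ + e₂ + 3e₃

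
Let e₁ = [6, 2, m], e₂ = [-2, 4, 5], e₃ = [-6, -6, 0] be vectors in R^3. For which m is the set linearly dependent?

Place the vectors as rows of a 3×3 matrix; dependence ⇔ determinant zero.
Cofactor expansion gives det = 36*m + 120.
Setting this to zero gives m = -10/3.

m = -10/3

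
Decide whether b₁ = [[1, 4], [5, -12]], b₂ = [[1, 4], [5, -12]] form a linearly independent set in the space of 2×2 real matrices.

Take coordinates with respect to the standard basis {E₁₁, E₁₂, E₂₁, E₂₂}.
Place the vectors as rows of a 2×4 matrix and reduce to echelon form.
The reduction yields 1 nonzero row, so the rank is 1.
Since rank 1 < 2, the set is linearly dependent.
Indeed b₁ - b₂ = 0.

linearly dependent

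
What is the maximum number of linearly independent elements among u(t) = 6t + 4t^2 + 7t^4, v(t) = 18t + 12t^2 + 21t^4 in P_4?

1

Use coordinates relative to {1, t, …, t^4}.
Apply Gaussian elimination to the matrix whose rows are u, v.
There is 1 pivot column, so rank = 1.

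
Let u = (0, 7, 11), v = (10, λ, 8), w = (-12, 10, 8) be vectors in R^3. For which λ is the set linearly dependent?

The set is linearly dependent precisely when det[u; v; w] = 0.
The determinant works out to 132*λ - 132.
Setting this to zero gives λ = 1.

λ = 1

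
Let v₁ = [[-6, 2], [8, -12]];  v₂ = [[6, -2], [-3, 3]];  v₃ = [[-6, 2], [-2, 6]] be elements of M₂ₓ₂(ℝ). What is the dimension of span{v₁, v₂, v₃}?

Represent each element by its coordinate vector in ℝ⁴.
Row-reduce the 3×4 matrix with these as rows.
There are 2 pivot columns, so rank = 2.

dim = 2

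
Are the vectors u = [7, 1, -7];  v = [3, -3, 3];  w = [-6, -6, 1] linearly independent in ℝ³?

Place the vectors as rows of a 3×3 matrix and reduce to echelon form.
The reduction yields 3 nonzero rows, so the rank is 3.
Since rank = 3 (the number of vectors), the set is linearly independent.

linearly independent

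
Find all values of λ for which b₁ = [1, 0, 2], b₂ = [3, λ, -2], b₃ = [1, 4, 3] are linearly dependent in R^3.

The set is linearly dependent precisely when det[b₁; b₂; b₃] = 0.
Cofactor expansion gives det = λ + 32.
This vanishes exactly when λ = -32.

λ = -32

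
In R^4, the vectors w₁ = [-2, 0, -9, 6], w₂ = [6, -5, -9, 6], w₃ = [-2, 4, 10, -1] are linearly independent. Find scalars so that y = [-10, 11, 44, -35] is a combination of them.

y = -3w₁ - 3w₂ - w₃

Write y = α₁w₁ + … + α₃w₃ and equate components.
The system has the unique solution (α₁, α₂, α₃) = (-3, -3, -1).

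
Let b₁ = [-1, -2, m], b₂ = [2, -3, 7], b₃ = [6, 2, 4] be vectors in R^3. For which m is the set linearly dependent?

m = 21/11

Dependence holds iff the 3×3 matrix [b₁ b₂ b₃] is singular.
Expanding, det = 22*m - 42.
Setting this to zero gives m = 21/11.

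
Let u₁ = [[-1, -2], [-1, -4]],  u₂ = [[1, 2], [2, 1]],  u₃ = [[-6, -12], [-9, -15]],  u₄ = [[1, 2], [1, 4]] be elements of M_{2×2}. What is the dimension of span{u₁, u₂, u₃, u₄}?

Pass to coordinate vectors with respect to the basis {E₁₁, E₁₂, E₂₁, E₂₂}.
Form the matrix with u₁, u₂, u₃, u₄ as columns and reduce.
There are 2 pivot columns, so rank = 2.

2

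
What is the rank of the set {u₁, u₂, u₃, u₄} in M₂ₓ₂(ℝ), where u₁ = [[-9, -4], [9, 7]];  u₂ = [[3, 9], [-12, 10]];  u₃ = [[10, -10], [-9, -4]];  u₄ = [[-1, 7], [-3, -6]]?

Represent each element by its coordinate vector in ℝ⁴.
Form the matrix with u₁, u₂, u₃, u₄ as columns and reduce.
Exactly 4 pivots survive; hence the rank is 4.

rank 4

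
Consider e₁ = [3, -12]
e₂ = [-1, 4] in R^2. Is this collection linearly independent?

linearly dependent

One vector is a scalar multiple of another, so the set is dependent.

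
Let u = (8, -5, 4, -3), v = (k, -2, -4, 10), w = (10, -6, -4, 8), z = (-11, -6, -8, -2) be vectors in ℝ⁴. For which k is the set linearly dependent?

The set is linearly dependent precisely when det[u; v; w; z] = 0.
Cofactor expansion gives det = 672*k - 5880.
Solving 672*k - 5880 = 0 yields k = 35/4.

k = 35/4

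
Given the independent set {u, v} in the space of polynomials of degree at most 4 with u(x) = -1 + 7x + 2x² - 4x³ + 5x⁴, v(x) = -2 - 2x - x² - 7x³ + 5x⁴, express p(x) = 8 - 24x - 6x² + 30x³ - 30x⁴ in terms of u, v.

Identify each element with its coordinate vector in ℝ⁵ via {1, x, …, x⁴}.
Write p = c₁u + c₂v and equate components.
The system has the unique solution (c₁, c₂) = (-4, -2).

p = -4u - 2v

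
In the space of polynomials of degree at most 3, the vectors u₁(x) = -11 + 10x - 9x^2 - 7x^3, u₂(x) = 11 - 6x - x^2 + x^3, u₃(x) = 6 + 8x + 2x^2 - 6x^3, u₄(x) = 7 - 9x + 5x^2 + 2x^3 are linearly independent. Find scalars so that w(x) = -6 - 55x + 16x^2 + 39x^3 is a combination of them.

Take coordinate vectors relative to {1, x, …, x^3}.
Since u₁, u₂, u₃, u₄ are independent, the coefficients expressing w are uniquely determined by a linear system.
The system has the unique solution (α₁, …, α₄) = (-2, -1, -4, 1).

w = -2u₁ - u₂ - 4u₃ + u₄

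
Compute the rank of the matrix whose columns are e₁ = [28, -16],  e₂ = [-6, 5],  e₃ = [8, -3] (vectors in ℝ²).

Row-reduce the 3×2 matrix with these as rows.
There are 2 pivot columns, so rank = 2.
(With 3 elements in a 2-dimensional space the rank is at most 2.)

rank 2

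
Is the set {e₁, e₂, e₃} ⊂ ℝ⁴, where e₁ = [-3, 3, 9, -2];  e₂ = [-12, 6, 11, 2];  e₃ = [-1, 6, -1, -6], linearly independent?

linearly independent

Place the vectors as rows of a 3×4 matrix and reduce to echelon form.
The reduction yields 3 nonzero rows, so the rank is 3.
Since rank = 3 (the number of vectors), the set is linearly independent.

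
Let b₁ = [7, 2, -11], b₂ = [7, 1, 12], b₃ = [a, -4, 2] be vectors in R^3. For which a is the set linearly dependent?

a = -18

Dependence holds iff the 3×3 matrix [b₁ b₂ b₃] is singular.
Expanding, det = 35*a + 630.
This vanishes exactly when a = -18.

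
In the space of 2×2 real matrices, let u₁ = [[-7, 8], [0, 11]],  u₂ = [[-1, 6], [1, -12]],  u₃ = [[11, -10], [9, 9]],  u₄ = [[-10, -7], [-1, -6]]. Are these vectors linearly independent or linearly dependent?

Take coordinates with respect to the standard basis {E₁₁, E₁₂, E₂₁, E₂₂}.
Form the 4×4 matrix with these as columns; its determinant is 24263.
A nonzero determinant means the columns are linearly independent.

linearly independent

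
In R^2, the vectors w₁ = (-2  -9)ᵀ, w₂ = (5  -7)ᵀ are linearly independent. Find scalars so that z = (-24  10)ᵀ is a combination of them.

z = 2w₁ - 4w₂

Write z = α₁w₁ + α₂w₂ and equate components.
Row-reducing the augmented matrix gives the unique coefficients (α₁, α₂) = (2, -4).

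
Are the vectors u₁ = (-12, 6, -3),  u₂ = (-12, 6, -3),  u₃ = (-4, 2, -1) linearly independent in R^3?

Form the 3×3 matrix with these as columns; its determinant is 0.
A zero determinant means the columns are linearly dependent.
Indeed u₁ - u₂ = 0.

linearly dependent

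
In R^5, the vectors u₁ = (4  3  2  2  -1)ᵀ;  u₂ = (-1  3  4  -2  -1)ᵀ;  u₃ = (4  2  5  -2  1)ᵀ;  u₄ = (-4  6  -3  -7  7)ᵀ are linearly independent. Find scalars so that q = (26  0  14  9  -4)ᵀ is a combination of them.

q = 2u₁ - 2u₂ + 3u₃ - u₄

Set up the augmented matrix [u₁ | u₂ | u₃ | u₄ | q] and row-reduce.
Back-substitution yields (α₁, …, α₄) = (2, -2, 3, -1).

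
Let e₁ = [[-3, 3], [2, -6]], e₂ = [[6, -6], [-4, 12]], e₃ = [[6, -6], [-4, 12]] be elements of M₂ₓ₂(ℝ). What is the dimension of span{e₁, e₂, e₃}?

Pass to coordinate vectors with respect to the basis {E₁₁, E₁₂, E₂₁, E₂₂}.
Put the 4×3 matrix [e₁|e₂|e₃] into echelon form.
There is 1 pivot column, so rank = 1.

1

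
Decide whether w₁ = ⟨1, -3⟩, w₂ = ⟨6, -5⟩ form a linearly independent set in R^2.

linearly independent

Place the vectors as rows of a 2×2 matrix and reduce to echelon form.
The reduction yields 2 nonzero rows, so the rank is 2.
Since rank = 2 (the number of vectors), the set is linearly independent.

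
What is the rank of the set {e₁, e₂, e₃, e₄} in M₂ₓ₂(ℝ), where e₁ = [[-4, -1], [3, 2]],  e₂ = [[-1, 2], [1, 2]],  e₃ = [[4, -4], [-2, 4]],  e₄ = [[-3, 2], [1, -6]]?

3

Pass to coordinate vectors with respect to the basis {E₁₁, E₁₂, E₂₁, E₂₂}.
Form the matrix with e₁, e₂, e₃, e₄ as columns and reduce.
Exactly 3 pivots survive; hence the rank is 3.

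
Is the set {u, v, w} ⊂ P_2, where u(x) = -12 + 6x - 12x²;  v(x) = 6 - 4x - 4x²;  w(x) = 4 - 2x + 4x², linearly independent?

linearly dependent

Take coordinates with respect to the standard basis {1, x, x²}.
Form the 3×3 matrix with these as columns; its determinant is 0.
A zero determinant means the columns are linearly dependent.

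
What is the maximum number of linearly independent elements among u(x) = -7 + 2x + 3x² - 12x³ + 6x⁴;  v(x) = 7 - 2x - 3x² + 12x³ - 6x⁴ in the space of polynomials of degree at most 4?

1

Use coordinates relative to {1, x, …, x⁴}.
Row-reduce the 2×5 matrix with these as rows.
Exactly 1 pivot survives; hence the rank is 1.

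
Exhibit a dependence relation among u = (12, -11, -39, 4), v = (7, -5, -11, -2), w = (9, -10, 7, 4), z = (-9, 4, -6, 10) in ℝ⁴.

u - 3v - z = 0

Set up α₁u + … + α₄z = 0 and solve the homogeneous system.
One solution (up to scaling) is (1, -3, 0, -1).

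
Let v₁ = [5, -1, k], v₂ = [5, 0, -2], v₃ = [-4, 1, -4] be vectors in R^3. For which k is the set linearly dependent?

k = 18/5

The vectors are dependent exactly when the determinant of the matrix with rows v₁, v₂, v₃ vanishes.
Expanding, det = 5*k - 18.
Setting this to zero gives k = 18/5.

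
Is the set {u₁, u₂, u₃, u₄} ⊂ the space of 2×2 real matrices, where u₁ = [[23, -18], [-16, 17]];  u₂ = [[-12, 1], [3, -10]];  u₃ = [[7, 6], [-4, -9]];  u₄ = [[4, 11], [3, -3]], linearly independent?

Write each element as a coordinate vector in ℝ⁴ using {E₁₁, E₁₂, E₂₁, E₂₂}.
Place the vectors as rows of a 4×4 matrix and reduce to echelon form.
The reduction yields 3 nonzero rows, so the rank is 3.
Since rank 3 < 4, the set is linearly dependent.
Indeed u₁ + 2u₂ - u₃ + 2u₄ = 0.

linearly dependent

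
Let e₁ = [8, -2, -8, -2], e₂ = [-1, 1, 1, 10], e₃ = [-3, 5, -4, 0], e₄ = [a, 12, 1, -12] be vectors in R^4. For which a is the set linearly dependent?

a = -16

The set is linearly dependent precisely when det[e₁; e₂; e₃; e₄] = 0.
Expanding, det = 462*a + 7392.
Setting this to zero gives a = -16.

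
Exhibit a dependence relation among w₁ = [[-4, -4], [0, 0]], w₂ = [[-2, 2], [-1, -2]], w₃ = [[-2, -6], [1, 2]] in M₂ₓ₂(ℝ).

Pass to coordinate vectors relative to the basis {E₁₁, E₁₂, E₂₁, E₂₂}.
Write the vectors as columns of a matrix and find a nonzero vector in its null space.
One solution (up to scaling) is (1, -1, -1).

w₁ - w₂ - w₃ = 0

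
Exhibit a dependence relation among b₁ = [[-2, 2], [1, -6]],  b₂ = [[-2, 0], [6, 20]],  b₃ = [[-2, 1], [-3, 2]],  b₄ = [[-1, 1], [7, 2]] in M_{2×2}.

2b₁ + b₂ - 2b₃ - 2b₄ = 0

Take coordinates with respect to {E₁₁, E₁₂, E₂₁, E₂₂}.
Write the vectors as columns of a matrix and find a nonzero vector in its null space.
One solution (up to scaling) is (2, 1, -2, -2).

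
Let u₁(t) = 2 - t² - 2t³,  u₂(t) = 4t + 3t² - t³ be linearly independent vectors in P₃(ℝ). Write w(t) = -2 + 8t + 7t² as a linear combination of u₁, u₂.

Identify each element with its coordinate vector in ℝ⁴ via {1, t, …, t³}.
Solve the system with u₁, u₂ as columns and w as the right-hand side.
Back-substitution yields (a₁, a₂) = (-1, 2).

w = -u₁ + 2u₂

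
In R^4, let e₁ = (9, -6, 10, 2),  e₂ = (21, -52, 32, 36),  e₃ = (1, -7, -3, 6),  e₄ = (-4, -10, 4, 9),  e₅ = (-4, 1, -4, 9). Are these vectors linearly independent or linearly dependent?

There are 5 vectors in a 4-dimensional space, so they cannot be linearly independent.

linearly dependent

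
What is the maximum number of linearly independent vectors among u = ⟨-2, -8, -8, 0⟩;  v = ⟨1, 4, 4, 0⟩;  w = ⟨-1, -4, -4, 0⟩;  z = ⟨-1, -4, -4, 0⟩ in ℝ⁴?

1

Form the matrix with u, v, w, z as columns and reduce.
There is 1 pivot column, so rank = 1.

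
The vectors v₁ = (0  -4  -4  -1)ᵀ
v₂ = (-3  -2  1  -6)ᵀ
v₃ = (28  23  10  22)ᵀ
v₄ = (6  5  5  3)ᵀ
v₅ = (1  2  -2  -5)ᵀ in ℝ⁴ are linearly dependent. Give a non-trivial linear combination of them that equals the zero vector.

Set up α₁v₁ + … + α₅v₅ = 0 and solve the homogeneous system.
A generator of the null space is (0, 3, 1, -3, -1).

3v₂ + v₃ - 3v₄ - v₅ = 0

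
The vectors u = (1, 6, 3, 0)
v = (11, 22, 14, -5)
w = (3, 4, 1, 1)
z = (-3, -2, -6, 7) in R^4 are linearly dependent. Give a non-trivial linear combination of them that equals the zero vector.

Row-reduce the matrix with u, v, w, z as columns; the null space gives the coefficients.
The free variable yields coefficients (2, -1, 2, -1) (any nonzero multiple also works).

2u - v + 2w - z = 0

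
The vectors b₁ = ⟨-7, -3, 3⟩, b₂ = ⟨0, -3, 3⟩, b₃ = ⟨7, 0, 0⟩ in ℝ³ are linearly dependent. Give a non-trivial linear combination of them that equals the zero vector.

b₁ - b₂ + b₃ = 0

Write the vectors as columns of a matrix and find a nonzero vector in its null space.
One solution (up to scaling) is (1, -1, 1).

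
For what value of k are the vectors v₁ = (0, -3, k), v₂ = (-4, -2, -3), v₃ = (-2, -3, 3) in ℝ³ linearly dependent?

k = 27/4

Dependence holds iff the 3×3 matrix [v₁ v₂ v₃] is singular.
The determinant works out to 8*k - 54.
This vanishes exactly when k = 27/4.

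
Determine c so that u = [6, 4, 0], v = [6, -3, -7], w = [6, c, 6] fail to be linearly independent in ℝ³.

The set is linearly dependent precisely when det[u; v; w] = 0.
Cofactor expansion gives det = 42*c - 420.
This vanishes exactly when c = 10.

c = 10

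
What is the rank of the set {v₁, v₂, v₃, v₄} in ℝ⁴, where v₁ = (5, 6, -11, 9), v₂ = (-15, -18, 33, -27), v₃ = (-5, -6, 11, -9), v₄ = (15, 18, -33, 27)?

Apply Gaussian elimination to the matrix whose rows are v₁, v₂, v₃, v₄.
The echelon form has 1 nonzero row, so the rank is 1.

1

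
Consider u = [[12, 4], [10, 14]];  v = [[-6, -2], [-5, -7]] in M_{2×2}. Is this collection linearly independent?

linearly dependent

Take coordinates with respect to the standard basis {E₁₁, E₁₂, E₂₁, E₂₂}.
One vector is a scalar multiple of another, so the set is dependent.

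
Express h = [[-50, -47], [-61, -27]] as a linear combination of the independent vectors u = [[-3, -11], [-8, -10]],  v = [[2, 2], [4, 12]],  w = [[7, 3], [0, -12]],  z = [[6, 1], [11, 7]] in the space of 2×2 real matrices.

Work in coordinates with respect to the standard basis {E₁₁, E₁₂, E₂₁, E₂₂}.
Since u, v, w, z are independent, the coefficients expressing h are uniquely determined by a linear system.
Back-substitution yields (c₁, …, c₄) = (3, -1, -3, -3).

h = 3u - v - 3w - 3z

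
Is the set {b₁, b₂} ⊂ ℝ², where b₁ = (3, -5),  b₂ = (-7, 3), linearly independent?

linearly independent

Form the 2×2 matrix with these as columns; its determinant is -26.
A nonzero determinant means the columns are linearly independent.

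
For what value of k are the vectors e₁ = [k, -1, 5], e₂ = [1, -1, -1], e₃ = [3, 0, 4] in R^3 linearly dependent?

k = 11/2

The vectors are dependent exactly when the determinant of the matrix with rows e₁, e₂, e₃ vanishes.
Expanding, det = 22 - 4*k.
Setting this to zero gives k = 11/2.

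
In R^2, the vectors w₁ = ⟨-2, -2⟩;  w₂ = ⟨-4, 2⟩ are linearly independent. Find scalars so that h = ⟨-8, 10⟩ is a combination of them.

Solve the system with w₁, w₂ as columns and h as the right-hand side.
The system has the unique solution (c₁, c₂) = (-2, 3).

h = -2w₁ + 3w₂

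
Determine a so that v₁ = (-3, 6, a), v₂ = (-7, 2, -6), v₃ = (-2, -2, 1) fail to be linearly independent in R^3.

The vectors are dependent exactly when the determinant of the matrix with rows v₁, v₂, v₃ vanishes.
Cofactor expansion gives det = 18*a + 144.
This vanishes exactly when a = -8.

a = -8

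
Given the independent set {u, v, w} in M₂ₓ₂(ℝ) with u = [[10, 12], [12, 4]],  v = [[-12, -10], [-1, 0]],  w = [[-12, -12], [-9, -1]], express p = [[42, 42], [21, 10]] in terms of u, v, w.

Take coordinate vectors relative to {E₁₁, E₁₂, E₂₁, E₂₂}.
Solve the system with u, v, w as columns and p as the right-hand side.
Back-substitution yields (a₁, a₂, a₃) = (3, -3, 2).

p = 3u - 3v + 2w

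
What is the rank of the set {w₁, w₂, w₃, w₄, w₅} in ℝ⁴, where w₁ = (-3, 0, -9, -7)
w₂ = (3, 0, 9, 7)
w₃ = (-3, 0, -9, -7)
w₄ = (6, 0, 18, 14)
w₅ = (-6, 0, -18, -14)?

Row-reduce the 5×4 matrix with these as rows.
There is 1 pivot column, so rank = 1.
(With 5 elements in a 4-dimensional space the rank is at most 4.)

rank 1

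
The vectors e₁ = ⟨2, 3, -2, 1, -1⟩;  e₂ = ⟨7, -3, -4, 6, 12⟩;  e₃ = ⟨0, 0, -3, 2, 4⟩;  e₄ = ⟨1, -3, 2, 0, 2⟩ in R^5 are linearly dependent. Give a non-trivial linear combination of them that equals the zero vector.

2e₁ - e₂ + 2e₃ + 3e₄ = 0

Solve the homogeneous system with e₁, e₂, e₃, e₄ as columns by row-reducing the coefficient matrix.
The free variable yields coefficients (2, -1, 2, 3) (any nonzero multiple also works).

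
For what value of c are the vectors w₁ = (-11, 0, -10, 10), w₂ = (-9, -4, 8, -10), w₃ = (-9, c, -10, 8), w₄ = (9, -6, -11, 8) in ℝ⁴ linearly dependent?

Place the vectors as rows of a 4×4 matrix; dependence ⇔ determinant zero.
The determinant works out to -956*c - 3824.
Setting this to zero gives c = -4.

c = -4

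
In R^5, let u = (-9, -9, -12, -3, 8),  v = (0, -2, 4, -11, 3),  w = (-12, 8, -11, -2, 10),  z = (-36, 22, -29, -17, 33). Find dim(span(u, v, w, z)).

3

Put the 5×4 matrix [u|v|w|z] into echelon form.
Exactly 3 pivots survive; hence the rank is 3.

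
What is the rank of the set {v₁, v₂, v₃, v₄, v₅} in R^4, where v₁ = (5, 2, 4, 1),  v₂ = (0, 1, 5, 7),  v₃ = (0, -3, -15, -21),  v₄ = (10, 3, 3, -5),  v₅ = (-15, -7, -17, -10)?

2

Form the matrix with v₁, v₂, v₃, v₄, v₅ as columns and reduce.
Reduction leaves 2 leading entries, giving rank 2.
(With 5 elements in a 4-dimensional space the rank is at most 4.)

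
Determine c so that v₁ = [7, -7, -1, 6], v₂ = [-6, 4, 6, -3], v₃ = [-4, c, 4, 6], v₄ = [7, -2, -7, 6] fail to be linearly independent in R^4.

c = 56/5

The vectors are dependent exactly when the determinant of the matrix with rows v₁, v₂, v₃, v₄ vanishes.
The determinant works out to 1008 - 90*c.
Setting this to zero gives c = 56/5.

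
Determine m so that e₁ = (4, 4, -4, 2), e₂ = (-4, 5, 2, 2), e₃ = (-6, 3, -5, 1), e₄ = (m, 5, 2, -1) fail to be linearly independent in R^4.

Dependence holds iff the 4×4 matrix [e₁ e₂ e₃ e₄] is singular.
The determinant works out to 18*m + 1044.
Solving 18*m + 1044 = 0 yields m = -58.

m = -58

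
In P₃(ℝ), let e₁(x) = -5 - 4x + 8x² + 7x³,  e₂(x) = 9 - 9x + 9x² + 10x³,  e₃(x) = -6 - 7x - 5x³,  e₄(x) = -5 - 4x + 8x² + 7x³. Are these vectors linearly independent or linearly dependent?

linearly dependent

Write each element as a coordinate vector in ℝ⁴ using {1, x, …, x³}.
Two of the vectors are equal, giving an immediate dependence.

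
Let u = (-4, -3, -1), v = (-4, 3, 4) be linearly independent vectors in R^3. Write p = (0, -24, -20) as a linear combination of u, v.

p = 4u - 4v

Set up the augmented matrix [u | v | p] and row-reduce.
Row-reducing the augmented matrix gives the unique coefficients (α₁, α₂) = (4, -4).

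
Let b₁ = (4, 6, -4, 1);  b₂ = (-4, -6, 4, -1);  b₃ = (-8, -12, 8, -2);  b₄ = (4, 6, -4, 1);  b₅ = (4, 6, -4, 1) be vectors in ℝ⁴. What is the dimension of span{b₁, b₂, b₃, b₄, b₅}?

dim = 1

Row-reduce the 5×4 matrix with these as rows.
The echelon form has 1 nonzero row, so the rank is 1.
(With 5 elements in a 4-dimensional space the rank is at most 4.)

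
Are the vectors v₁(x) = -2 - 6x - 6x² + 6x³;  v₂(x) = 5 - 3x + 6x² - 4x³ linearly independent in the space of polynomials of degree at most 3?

linearly independent

Write each element as a coordinate vector in ℝ⁴ using {1, x, …, x³}.
Row-reduce the matrix whose columns are v₁, v₂.
The reduction yields 2 nonzero rows, so the rank is 2.
Since rank = 2 (the number of vectors), the set is linearly independent.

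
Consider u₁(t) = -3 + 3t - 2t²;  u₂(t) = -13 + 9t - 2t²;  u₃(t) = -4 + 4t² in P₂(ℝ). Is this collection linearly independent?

Write each element as a coordinate vector in ℝ³ using {1, t, t²}.
Form the 3×3 matrix with these as columns; its determinant is 0.
A zero determinant means the columns are linearly dependent.

linearly dependent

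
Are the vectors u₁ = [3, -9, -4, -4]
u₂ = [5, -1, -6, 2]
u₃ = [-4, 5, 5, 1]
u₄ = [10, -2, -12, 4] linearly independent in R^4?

linearly dependent

One vector is a scalar multiple of another, so the set is dependent.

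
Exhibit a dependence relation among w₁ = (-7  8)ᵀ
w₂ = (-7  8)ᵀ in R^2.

w₁ - w₂ = 0

Write the vectors as columns of a matrix and find a nonzero vector in its null space.
The free variable yields coefficients (1, -1) (any nonzero multiple also works).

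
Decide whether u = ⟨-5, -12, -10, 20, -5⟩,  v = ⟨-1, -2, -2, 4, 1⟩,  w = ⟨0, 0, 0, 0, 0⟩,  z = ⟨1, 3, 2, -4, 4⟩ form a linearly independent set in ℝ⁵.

linearly dependent

One of the vectors is the zero vector, so the set is linearly dependent.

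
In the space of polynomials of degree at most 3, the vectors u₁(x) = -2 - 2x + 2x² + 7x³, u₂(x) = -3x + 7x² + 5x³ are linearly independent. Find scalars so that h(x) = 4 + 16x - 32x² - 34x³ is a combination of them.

Take coordinate vectors relative to {1, x, …, x³}.
Solve the system with u₁, u₂ as columns and h as the right-hand side.
Row-reducing the augmented matrix gives the unique coefficients (a₁, a₂) = (-2, -4).

h = -2u₁ - 4u₂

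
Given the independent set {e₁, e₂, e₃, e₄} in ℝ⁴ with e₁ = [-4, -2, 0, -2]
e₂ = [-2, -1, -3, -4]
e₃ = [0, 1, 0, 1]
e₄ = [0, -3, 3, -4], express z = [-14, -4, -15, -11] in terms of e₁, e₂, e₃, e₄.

Set up the augmented matrix [e₁ | e₂ | e₃ | e₄ | z] and row-reduce.
The system has the unique solution (α₁, …, α₄) = (2, 3, -3, -2).

z = 2e₁ + 3e₂ - 3e₃ - 2e₄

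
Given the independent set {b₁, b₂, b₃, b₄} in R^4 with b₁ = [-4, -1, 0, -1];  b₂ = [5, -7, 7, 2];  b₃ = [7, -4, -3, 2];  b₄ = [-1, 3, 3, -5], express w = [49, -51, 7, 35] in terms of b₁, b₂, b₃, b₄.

Solve the system with b₁, b₂, b₃, b₄ as columns and w as the right-hand side.
The system has the unique solution (c₁, …, c₄) = (-1, 4, 3, -4).

w = -b₁ + 4b₂ + 3b₃ - 4b₄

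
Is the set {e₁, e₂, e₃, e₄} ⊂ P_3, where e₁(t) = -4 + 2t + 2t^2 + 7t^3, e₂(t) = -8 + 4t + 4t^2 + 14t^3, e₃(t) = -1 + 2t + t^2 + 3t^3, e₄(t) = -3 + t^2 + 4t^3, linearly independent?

linearly dependent

Take coordinates with respect to the standard basis {1, t, …, t^3}.
Place the vectors as rows of a 4×4 matrix and reduce to echelon form.
The reduction yields 2 nonzero rows, so the rank is 2.
Since rank 2 < 4, the set is linearly dependent.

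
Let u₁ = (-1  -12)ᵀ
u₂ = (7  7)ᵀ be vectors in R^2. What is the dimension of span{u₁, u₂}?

Form the matrix with u₁, u₂ as columns and reduce.
Reduction leaves 2 leading entries, giving rank 2.

2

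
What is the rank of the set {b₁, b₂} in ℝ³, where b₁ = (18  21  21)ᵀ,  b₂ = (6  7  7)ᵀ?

Row-reduce the 2×3 matrix with these as rows.
There is 1 pivot column, so rank = 1.

rank 1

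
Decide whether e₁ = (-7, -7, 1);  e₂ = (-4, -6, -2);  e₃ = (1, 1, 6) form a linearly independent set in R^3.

Place the vectors as rows of a 3×3 matrix and reduce to echelon form.
The reduction yields 3 nonzero rows, so the rank is 3.
Since rank = 3 (the number of vectors), the set is linearly independent.

linearly independent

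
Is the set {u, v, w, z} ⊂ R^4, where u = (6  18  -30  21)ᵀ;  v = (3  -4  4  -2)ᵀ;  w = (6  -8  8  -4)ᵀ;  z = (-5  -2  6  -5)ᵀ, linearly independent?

linearly dependent

Place the vectors as rows of a 4×4 matrix and reduce to echelon form.
The reduction yields 2 nonzero rows, so the rank is 2.
Since rank 2 < 4, the set is linearly dependent.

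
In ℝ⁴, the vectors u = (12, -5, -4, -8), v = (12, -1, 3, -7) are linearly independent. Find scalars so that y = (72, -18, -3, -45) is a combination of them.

Set up the augmented matrix [u | v | y] and row-reduce.
The system has the unique solution (α₁, α₂) = (3, 3).

y = 3u + 3v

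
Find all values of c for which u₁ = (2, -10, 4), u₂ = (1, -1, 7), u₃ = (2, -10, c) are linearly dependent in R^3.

The vectors are dependent exactly when the determinant of the matrix with rows u₁, u₂, u₃ vanishes.
Expanding, det = 8*c - 32.
Setting this to zero gives c = 4.

c = 4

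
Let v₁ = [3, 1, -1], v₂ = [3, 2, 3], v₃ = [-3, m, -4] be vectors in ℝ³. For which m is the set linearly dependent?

m = -9/4

The set is linearly dependent precisely when det[v₁; v₂; v₃] = 0.
Cofactor expansion gives det = -12*m - 27.
Setting this to zero gives m = -9/4.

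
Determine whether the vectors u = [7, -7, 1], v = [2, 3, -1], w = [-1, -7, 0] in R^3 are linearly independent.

Row-reduce the matrix whose columns are u, v, w.
The reduction yields 3 nonzero rows, so the rank is 3.
Since rank = 3 (the number of vectors), the set is linearly independent.

linearly independent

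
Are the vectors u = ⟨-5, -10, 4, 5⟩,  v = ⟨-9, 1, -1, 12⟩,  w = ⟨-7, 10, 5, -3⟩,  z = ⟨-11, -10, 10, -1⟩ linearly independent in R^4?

Form the 4×4 matrix with these as columns; its determinant is 4524.
A nonzero determinant means the columns are linearly independent.

linearly independent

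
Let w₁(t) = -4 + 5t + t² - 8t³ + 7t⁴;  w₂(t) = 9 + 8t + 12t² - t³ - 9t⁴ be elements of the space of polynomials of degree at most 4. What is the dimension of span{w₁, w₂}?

dim = 2

Use coordinates relative to {1, t, …, t⁴}.
Apply Gaussian elimination to the matrix whose rows are w₁, w₂.
Reduction leaves 2 leading entries, giving rank 2.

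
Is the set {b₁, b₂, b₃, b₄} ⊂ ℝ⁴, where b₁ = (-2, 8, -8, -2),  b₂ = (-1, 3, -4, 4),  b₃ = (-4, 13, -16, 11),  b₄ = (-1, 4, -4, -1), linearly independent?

linearly dependent

Row-reduce the matrix whose columns are b₁, b₂, b₃, b₄.
The reduction yields 2 nonzero rows, so the rank is 2.
Since rank 2 < 4, the set is linearly dependent.
Indeed b₁ + 6b₂ - 2b₃ = 0.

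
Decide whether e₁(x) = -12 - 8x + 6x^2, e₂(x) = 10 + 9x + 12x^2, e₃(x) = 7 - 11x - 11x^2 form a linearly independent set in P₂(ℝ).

linearly independent

Write each element as a coordinate vector in ℝ³ using {1, x, x^2}.
Place the vectors as rows of a 3×3 matrix and reduce to echelon form.
The reduction yields 3 nonzero rows, so the rank is 3.
Since rank = 3 (the number of vectors), the set is linearly independent.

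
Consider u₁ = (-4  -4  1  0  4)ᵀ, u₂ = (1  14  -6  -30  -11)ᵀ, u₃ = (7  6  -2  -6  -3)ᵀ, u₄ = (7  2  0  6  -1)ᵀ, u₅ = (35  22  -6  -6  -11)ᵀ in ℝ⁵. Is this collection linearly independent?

Place the vectors as rows of a 5×5 matrix and reduce to echelon form.
The reduction yields 3 nonzero rows, so the rank is 3.
Since rank 3 < 5, the set is linearly dependent.

linearly dependent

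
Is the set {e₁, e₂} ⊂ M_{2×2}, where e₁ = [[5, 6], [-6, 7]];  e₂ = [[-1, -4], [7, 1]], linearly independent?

Write each element as a coordinate vector in ℝ⁴ using {E₁₁, E₁₂, E₂₁, E₂₂}.
Place the vectors as rows of a 2×4 matrix and reduce to echelon form.
The reduction yields 2 nonzero rows, so the rank is 2.
Since rank = 2 (the number of vectors), the set is linearly independent.

linearly independent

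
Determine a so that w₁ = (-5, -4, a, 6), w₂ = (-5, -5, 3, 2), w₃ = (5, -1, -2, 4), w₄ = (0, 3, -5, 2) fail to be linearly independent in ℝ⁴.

Dependence holds iff the 4×4 matrix [w₁ w₂ w₃ w₄] is singular.
Cofactor expansion gives det = 150*a + 250.
Setting this to zero gives a = -5/3.

a = -5/3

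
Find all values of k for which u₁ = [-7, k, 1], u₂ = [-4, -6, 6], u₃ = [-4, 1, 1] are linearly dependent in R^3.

Dependence holds iff the 3×3 matrix [u₁ u₂ u₃] is singular.
The determinant works out to 56 - 20*k.
Solving 56 - 20*k = 0 yields k = 14/5.

k = 14/5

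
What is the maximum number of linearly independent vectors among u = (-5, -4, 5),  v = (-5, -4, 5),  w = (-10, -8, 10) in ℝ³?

Put the 3×3 matrix [u|v|w] into echelon form.
Exactly 1 pivot survives; hence the rank is 1.

1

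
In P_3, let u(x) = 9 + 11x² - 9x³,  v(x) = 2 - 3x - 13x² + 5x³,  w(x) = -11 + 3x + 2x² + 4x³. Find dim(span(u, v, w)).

2

Represent each element by its coordinate vector in ℝ⁴.
Row-reduce the 3×4 matrix with these as rows.
The echelon form has 2 nonzero rows, so the rank is 2.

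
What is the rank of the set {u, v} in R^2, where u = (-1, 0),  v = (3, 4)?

rank 2

Put the 2×2 matrix [u|v] into echelon form.
Reduction leaves 2 leading entries, giving rank 2.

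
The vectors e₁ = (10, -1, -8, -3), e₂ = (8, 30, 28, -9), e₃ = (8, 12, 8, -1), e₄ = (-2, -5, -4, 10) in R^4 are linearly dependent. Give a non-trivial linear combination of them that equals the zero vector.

e₁ + e₂ - 2e₃ + e₄ = 0

Row-reduce the matrix with e₁, e₂, e₃, e₄ as columns; the null space gives the coefficients.
One solution (up to scaling) is (1, 1, -2, 1).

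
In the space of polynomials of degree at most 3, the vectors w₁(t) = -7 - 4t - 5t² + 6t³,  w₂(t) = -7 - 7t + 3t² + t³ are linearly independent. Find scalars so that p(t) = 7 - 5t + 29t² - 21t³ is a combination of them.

Identify each element with its coordinate vector in ℝ⁴ via {1, t, …, t³}.
Since w₁, w₂ are independent, the coefficients expressing p are uniquely determined by a linear system.
The system has the unique solution (a₁, a₂) = (-4, 3).

p = -4w₁ + 3w₂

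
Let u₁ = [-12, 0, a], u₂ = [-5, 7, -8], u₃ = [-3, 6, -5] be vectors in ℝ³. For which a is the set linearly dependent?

a = -52/3

Dependence holds iff the 3×3 matrix [u₁ u₂ u₃] is singular.
Cofactor expansion gives det = -9*a - 156.
Solving -9*a - 156 = 0 yields a = -52/3.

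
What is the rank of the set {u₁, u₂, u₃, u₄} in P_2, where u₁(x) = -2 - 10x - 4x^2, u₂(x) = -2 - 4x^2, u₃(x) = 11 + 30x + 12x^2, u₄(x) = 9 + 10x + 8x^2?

rank 3

Use coordinates relative to {1, x, x^2}.
Form the matrix with u₁, u₂, u₃, u₄ as columns and reduce.
Exactly 3 pivots survive; hence the rank is 3.
(With 4 elements in a 3-dimensional space the rank is at most 3.)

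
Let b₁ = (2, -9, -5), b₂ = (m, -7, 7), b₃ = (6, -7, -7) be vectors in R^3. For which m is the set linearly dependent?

m = -14

Dependence holds iff the 3×3 matrix [b₁ b₂ b₃] is singular.
Expanding, det = -28*m - 392.
This vanishes exactly when m = -14.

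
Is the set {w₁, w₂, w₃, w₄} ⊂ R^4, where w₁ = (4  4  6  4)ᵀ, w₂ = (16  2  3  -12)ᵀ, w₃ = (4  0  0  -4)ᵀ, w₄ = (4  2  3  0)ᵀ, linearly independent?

Place the vectors as rows of a 4×4 matrix and reduce to echelon form.
The reduction yields 2 nonzero rows, so the rank is 2.
Since rank 2 < 4, the set is linearly dependent.

linearly dependent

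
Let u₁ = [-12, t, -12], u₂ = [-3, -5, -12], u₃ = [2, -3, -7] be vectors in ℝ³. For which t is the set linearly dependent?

t = -24/5

The set is linearly dependent precisely when det[u₁; u₂; u₃] = 0.
Cofactor expansion gives det = -45*t - 216.
Solving -45*t - 216 = 0 yields t = -24/5.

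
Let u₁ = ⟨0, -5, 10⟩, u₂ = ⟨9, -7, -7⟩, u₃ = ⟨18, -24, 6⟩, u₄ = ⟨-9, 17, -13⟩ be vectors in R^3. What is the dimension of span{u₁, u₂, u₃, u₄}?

2

Row-reduce the 4×3 matrix with these as rows.
Exactly 2 pivots survive; hence the rank is 2.
(With 4 elements in a 3-dimensional space the rank is at most 3.)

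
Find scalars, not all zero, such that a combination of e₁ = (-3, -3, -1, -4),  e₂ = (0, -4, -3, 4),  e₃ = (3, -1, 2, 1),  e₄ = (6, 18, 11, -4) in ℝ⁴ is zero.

2e₁ + 3e₂ + e₄ = 0

Set up α₁e₁ + … + α₄e₄ = 0 and solve the homogeneous system.
The free variable yields coefficients (2, 3, 0, 1) (any nonzero multiple also works).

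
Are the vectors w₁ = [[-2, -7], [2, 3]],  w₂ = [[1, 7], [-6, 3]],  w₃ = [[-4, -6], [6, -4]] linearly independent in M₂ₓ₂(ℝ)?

Take coordinates with respect to the standard basis {E₁₁, E₁₂, E₂₁, E₂₂}.
Row-reduce the matrix whose columns are w₁, w₂, w₃.
The reduction yields 3 nonzero rows, so the rank is 3.
Since rank = 3 (the number of vectors), the set is linearly independent.

linearly independent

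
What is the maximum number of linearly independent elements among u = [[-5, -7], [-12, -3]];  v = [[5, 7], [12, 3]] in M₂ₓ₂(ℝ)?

1

Represent each element by its coordinate vector in ℝ⁴.
Put the 4×2 matrix [u|v] into echelon form.
Reduction leaves 1 leading entry, giving rank 1.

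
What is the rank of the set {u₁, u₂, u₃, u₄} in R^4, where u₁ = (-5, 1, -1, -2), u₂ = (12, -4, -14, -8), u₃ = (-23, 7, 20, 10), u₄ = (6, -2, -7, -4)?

Form the matrix with u₁, u₂, u₃, u₄ as columns and reduce.
The echelon form has 2 nonzero rows, so the rank is 2.

2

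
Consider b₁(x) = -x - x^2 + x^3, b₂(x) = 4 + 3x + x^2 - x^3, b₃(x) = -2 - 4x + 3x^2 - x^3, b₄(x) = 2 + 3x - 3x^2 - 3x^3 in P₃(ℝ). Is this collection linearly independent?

linearly independent

Take coordinates with respect to the standard basis {1, x, …, x^3}.
Row-reduce the matrix whose columns are b₁, b₂, b₃, b₄.
The reduction yields 4 nonzero rows, so the rank is 4.
Since rank = 4 (the number of vectors), the set is linearly independent.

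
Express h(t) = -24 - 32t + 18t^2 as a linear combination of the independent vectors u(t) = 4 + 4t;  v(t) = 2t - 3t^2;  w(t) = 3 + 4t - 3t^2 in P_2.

h = -3u - 2v - 4w

Identify each element with its coordinate vector in ℝ³ via {1, t, t^2}.
Solve the system with u, v, w as columns and h as the right-hand side.
Back-substitution yields (α₁, α₂, α₃) = (-3, -2, -4).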